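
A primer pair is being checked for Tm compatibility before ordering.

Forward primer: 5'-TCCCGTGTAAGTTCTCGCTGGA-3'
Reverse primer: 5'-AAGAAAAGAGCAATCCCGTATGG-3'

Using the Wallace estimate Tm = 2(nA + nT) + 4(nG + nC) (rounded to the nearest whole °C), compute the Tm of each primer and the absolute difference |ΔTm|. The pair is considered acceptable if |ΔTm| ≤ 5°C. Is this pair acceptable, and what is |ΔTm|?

Forward: A=3 T=7 G=6 C=6 → Tm = 2·10 + 4·12 = 68°C.
Reverse: A=10 T=3 G=6 C=4 → Tm = 2·13 + 4·10 = 66°C.
|ΔTm| = |68 − 66| = 2°C, ≤ 5°C.

|ΔTm| = 2°C; the pair is acceptable.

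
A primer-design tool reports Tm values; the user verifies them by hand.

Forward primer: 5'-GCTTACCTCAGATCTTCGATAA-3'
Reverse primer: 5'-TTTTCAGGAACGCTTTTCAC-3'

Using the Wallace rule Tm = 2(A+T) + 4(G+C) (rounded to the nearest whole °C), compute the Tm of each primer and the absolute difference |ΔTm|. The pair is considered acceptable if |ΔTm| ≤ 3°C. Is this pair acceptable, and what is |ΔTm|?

Forward: A=6 T=7 G=3 C=6 → Tm = 2·13 + 4·9 = 62°C.
Reverse: A=4 T=8 G=3 C=5 → Tm = 2·12 + 4·8 = 56°C.
|ΔTm| = |62 − 56| = 6°C, > 3°C.

|ΔTm| = 6°C; the pair is not acceptable.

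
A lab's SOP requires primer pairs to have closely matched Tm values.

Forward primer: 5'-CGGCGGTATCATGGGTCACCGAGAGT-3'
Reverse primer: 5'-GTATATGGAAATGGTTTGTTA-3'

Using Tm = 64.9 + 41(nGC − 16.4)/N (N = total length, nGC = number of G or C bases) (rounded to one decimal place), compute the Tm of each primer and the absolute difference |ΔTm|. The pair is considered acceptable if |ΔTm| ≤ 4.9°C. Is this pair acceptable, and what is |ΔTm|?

|ΔTm| = 19.7°C; the pair is not acceptable.

Forward: G+C = 16, N = 26 → Tm = 64.9 + 41·(16 − 16.4)/26 = 64.3°C.
Reverse: G+C = 6, N = 21 → Tm = 64.9 + 41·(6 − 16.4)/21 = 44.6°C.
|ΔTm| = |64.3 − 44.6| = 19.7°C, > 4.9°C.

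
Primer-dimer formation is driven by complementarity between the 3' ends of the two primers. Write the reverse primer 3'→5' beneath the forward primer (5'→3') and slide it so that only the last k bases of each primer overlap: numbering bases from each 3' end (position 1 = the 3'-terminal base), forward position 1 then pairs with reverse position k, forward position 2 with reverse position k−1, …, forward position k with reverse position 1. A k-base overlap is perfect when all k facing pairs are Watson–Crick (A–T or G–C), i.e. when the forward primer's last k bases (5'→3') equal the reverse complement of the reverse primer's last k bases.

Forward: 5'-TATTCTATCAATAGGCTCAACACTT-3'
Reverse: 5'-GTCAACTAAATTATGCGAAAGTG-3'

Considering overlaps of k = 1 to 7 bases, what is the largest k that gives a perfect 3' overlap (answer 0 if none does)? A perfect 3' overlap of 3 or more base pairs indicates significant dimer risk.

Last 7 bases (5'→3') — forward …AACACTT, reverse …GAAAGTG.
Reverse complement of the reverse primer's last 7 bases: CACTTTC; its first k bases are the reverse complement of the reverse primer's last k bases, so a perfect k-base overlap needs the forward primer's last k bases to equal them.
Comparing (forward last k vs required): k=1: T vs C ✗; k=2: TT vs CA ✗; k=3: CTT vs CAC ✗; k=4: ACTT vs CACT ✗; k=5: CACTT vs CACTT ✓; k=6: ACACTT vs CACTTT ✗; k=7: AACACTT vs CACTTTC ✗.
Only k = 5 is perfect, so the longest perfect 3' overlap is 5.

Longest perfect overlap: 5 complementary base pairs; significant dimer risk (threshold 3).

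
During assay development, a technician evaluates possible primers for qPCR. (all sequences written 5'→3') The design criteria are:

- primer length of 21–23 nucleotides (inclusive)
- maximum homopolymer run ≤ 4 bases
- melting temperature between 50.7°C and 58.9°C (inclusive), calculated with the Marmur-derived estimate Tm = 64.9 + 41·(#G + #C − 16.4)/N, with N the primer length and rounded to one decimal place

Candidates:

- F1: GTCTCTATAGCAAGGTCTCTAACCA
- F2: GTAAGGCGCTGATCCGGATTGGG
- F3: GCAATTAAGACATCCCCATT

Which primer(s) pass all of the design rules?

None of the candidates satisfy all criteria.

F1 (25 nt, A=7 T=7 G=4 C=7): length 25, outside 21–23 ✗; longest run = 2 ✓; Tm = 64.9 + 41·(11 − 16.4)/25 = 56.0°C ✓ — fails.
F2 (23 nt, A=4 T=5 G=10 C=4): length 23 ✓; longest run = 3 ✓; Tm = 64.9 + 41·(14 − 16.4)/23 = 60.6°C, outside 50.7–58.9°C ✗ — fails.
F3 (20 nt, A=7 T=5 G=2 C=6): length 20, outside 21–23 ✗; longest run = 4 ✓; Tm = 64.9 + 41·(8 − 16.4)/20 = 47.7°C, outside 50.7–58.9°C ✗ — fails.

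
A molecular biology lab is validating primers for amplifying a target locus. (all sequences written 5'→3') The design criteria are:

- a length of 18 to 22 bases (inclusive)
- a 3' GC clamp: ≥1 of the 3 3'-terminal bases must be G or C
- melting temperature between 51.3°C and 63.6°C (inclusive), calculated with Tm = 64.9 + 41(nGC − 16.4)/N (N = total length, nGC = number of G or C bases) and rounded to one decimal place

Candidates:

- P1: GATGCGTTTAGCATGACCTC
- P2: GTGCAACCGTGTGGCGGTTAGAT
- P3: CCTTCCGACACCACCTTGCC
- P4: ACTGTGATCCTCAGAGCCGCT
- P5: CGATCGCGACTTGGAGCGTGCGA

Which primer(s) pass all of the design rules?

P1, P3 and P4.

P1 (20 nt, A=4 T=6 G=5 C=5): length 20 ✓; 3' end CTC has 2 G/C ✓; Tm = 64.9 + 41·(10 − 16.4)/20 = 51.8°C ✓ — passes.
P2 (23 nt, A=4 T=6 G=9 C=4): length 23, outside 18–22 ✗; 3' end GAT has 1 G/C ✓; Tm = 64.9 + 41·(13 − 16.4)/23 = 58.8°C ✓ — fails.
P3 (20 nt, A=3 T=4 G=2 C=11): length 20 ✓; 3' end GCC has 3 G/C ✓; Tm = 64.9 + 41·(13 − 16.4)/20 = 57.9°C ✓ — passes.
P4 (21 nt, A=4 T=5 G=5 C=7): length 21 ✓; 3' end GCT has 2 G/C ✓; Tm = 64.9 + 41·(12 − 16.4)/21 = 56.3°C ✓ — passes.
P5 (23 nt, A=4 T=4 G=9 C=6): length 23, outside 18–22 ✗; 3' end CGA has 2 G/C ✓; Tm = 64.9 + 41·(15 − 16.4)/23 = 62.4°C ✓ — fails.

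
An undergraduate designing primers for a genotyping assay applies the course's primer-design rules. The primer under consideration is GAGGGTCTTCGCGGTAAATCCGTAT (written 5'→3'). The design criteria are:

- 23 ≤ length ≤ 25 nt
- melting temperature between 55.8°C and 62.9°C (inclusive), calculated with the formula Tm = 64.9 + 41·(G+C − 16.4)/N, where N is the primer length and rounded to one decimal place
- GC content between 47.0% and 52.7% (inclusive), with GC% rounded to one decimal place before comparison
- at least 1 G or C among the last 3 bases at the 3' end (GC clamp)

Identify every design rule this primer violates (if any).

Base counts: A=5, T=7, G=8, C=5 (length 25).
length: length 25 ✓
Tm: Tm = 64.9 + 41·(13 − 16.4)/25 = 59.3°C ✓
GC content: GC 13/25 = 52.0% ✓
GC clamp: 3' end TAT has 0 G/C, need ≥1 ✗

Fails: GC clamp.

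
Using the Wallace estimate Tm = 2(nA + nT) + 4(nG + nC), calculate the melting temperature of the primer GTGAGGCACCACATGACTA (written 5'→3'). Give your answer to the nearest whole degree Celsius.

Base counts: A=6, T=3, G=5, C=5 (length 19).
Tm = 2·(6+3) + 4·(5+5) = 2·9 + 4·10 = 18 + 40 = 58°C.

58°C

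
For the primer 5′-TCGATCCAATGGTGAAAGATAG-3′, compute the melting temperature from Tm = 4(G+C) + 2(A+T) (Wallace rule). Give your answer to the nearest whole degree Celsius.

62°C

Base counts: A=8, T=5, G=6, C=3 (length 22).
Tm = 2·(8+5) + 4·(6+3) = 2·13 + 4·9 = 26 + 36 = 62°C.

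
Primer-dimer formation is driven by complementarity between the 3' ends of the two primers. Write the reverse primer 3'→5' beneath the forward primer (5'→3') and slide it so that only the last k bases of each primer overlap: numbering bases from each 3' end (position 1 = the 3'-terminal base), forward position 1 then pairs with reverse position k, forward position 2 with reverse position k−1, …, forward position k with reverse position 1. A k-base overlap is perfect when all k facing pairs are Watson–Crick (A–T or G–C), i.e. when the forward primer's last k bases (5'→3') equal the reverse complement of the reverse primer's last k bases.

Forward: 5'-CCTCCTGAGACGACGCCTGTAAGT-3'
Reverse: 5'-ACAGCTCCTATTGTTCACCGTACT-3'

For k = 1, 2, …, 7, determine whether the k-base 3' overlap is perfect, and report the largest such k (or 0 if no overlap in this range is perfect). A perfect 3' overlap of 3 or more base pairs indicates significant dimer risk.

Longest perfect overlap: 3 complementary base pairs; significant dimer risk (threshold 3).

Last 7 bases (5'→3') — forward …TGTAAGT, reverse …CCGTACT.
Reverse complement of the reverse primer's last 7 bases: AGTACGG; its first k bases are the reverse complement of the reverse primer's last k bases, so a perfect k-base overlap needs the forward primer's last k bases to equal them.
Comparing (forward last k vs required): k=1: T vs A ✗; k=2: GT vs AG ✗; k=3: AGT vs AGT ✓; k=4: AAGT vs AGTA ✗; k=5: TAAGT vs AGTAC ✗; k=6: GTAAGT vs AGTACG ✗; k=7: TGTAAGT vs AGTACGG ✗.
Only k = 3 is perfect, so the longest perfect 3' overlap is 3.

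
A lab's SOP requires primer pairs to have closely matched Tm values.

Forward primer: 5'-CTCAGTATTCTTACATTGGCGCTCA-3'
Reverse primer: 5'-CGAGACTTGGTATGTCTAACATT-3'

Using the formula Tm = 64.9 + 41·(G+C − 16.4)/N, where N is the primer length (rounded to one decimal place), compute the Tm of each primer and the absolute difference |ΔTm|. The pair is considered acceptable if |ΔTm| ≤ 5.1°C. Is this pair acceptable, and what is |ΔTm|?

|ΔTm| = 4.3°C; the pair is acceptable.

Forward: G+C = 11, N = 25 → Tm = 64.9 + 41·(11 − 16.4)/25 = 56.0°C.
Reverse: G+C = 9, N = 23 → Tm = 64.9 + 41·(9 − 16.4)/23 = 51.7°C.
|ΔTm| = |56.0 − 51.7| = 4.3°C, ≤ 5.1°C.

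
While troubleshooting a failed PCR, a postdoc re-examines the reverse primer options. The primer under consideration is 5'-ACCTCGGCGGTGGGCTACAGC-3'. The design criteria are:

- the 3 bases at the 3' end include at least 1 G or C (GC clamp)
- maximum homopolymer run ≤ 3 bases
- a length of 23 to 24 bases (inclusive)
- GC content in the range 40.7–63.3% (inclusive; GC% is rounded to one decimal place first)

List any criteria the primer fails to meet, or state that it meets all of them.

Fails: length, GC content.

Base counts: A=3, T=3, G=8, C=7 (length 21).
GC clamp: 3' end AGC has 2 G/C ✓
homopolymer run: longest run = 3 ✓
length: length 21, outside 23–24 ✗
GC content: GC 15/21 = 71.4%, outside 40.7–63.3% ✗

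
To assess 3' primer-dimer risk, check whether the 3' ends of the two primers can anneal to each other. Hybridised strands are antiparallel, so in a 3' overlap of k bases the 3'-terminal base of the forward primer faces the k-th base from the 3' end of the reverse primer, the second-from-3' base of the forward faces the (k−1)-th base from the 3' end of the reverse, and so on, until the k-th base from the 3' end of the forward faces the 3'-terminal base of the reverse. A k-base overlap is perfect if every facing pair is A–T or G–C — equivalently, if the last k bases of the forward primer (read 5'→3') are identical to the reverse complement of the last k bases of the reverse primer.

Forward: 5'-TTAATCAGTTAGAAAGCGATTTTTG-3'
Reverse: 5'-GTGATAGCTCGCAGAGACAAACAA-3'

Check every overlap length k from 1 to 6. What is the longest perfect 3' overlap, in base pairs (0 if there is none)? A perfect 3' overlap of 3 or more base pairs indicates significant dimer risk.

Last 6 bases (5'→3') — forward …TTTTTG, reverse …AAACAA.
Reverse complement of the reverse primer's last 6 bases: TTGTTT; its first k bases are the reverse complement of the reverse primer's last k bases, so a perfect k-base overlap needs the forward primer's last k bases to equal them.
Comparing (forward last k vs required): k=1: G vs T ✗; k=2: TG vs TT ✗; k=3: TTG vs TTG ✓; k=4: TTTG vs TTGT ✗; k=5: TTTTG vs TTGTT ✗; k=6: TTTTTG vs TTGTTT ✗.
Only k = 3 is perfect, so the longest perfect 3' overlap is 3.

Longest perfect overlap: 3 complementary base pairs; significant dimer risk (threshold 3).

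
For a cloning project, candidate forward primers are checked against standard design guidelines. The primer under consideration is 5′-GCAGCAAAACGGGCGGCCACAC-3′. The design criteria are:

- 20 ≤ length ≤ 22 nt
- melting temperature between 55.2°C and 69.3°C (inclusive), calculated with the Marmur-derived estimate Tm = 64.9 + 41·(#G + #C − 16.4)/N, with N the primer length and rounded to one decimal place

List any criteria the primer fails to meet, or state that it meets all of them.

Meets all criteria.

Base counts: A=7, T=0, G=7, C=8 (length 22).
length: length 22 ✓
Tm: Tm = 64.9 + 41·(15 − 16.4)/22 = 62.3°C ✓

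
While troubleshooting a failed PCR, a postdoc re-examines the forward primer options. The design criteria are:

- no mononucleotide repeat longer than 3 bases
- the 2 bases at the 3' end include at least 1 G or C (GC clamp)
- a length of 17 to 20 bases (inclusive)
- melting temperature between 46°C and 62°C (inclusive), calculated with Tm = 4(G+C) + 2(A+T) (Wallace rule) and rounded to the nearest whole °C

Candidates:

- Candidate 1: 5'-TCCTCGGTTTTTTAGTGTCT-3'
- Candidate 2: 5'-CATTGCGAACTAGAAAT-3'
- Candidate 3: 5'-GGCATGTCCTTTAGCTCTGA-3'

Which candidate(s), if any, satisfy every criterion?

Candidate 3 only.

Candidate 1 (20 nt, A=1 T=11 G=4 C=4): longest run = 6, exceeds 3 ✗; 3' end CT has 1 G/C ✓; length 20 ✓; Tm = 2·12 + 4·8 = 56°C ✓ — fails.
Candidate 2 (17 nt, A=7 T=4 G=3 C=3): longest run = 3 ✓; 3' end AT has 0 G/C, need ≥1 ✗; length 17 ✓; Tm = 2·11 + 4·6 = 46°C ✓ — fails.
Candidate 3 (20 nt, A=3 T=7 G=5 C=5): longest run = 3 ✓; 3' end GA has 1 G/C ✓; length 20 ✓; Tm = 2·10 + 4·10 = 60°C ✓ — passes.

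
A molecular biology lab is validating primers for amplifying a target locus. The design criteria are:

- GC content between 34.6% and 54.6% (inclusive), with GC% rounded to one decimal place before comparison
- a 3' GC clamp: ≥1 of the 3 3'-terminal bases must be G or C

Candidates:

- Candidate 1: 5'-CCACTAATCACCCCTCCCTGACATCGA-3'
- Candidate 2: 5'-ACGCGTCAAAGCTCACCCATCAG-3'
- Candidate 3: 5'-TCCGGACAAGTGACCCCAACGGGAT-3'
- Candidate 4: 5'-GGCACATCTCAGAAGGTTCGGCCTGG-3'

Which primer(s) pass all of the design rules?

None of the candidates satisfy all criteria.

Candidate 1 (27 nt, A=7 T=5 G=2 C=13): GC 15/27 = 55.6%, outside 34.6–54.6% ✗; 3' end CGA has 2 G/C ✓ — fails.
Candidate 2 (23 nt, A=7 T=3 G=4 C=9): GC 13/23 = 56.5%, outside 34.6–54.6% ✗; 3' end CAG has 2 G/C ✓ — fails.
Candidate 3 (25 nt, A=7 T=3 G=7 C=8): GC 15/25 = 60.0%, outside 34.6–54.6% ✗; 3' end GAT has 1 G/C ✓ — fails.
Candidate 4 (26 nt, A=5 T=5 G=9 C=7): GC 16/26 = 61.5%, outside 34.6–54.6% ✗; 3' end TGG has 2 G/C ✓ — fails.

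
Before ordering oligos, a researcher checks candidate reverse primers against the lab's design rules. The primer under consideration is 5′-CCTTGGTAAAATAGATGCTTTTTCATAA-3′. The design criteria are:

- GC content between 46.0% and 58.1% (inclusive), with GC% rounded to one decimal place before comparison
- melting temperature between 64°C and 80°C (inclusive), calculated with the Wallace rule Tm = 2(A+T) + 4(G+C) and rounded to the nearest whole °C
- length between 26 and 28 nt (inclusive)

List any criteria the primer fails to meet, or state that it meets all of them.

Fails: GC content.

Base counts: A=9, T=11, G=4, C=4 (length 28).
GC content: GC 8/28 = 28.6%, outside 46.0–58.1% ✗
Tm: Tm = 2·20 + 4·8 = 72°C ✓
length: length 28 ✓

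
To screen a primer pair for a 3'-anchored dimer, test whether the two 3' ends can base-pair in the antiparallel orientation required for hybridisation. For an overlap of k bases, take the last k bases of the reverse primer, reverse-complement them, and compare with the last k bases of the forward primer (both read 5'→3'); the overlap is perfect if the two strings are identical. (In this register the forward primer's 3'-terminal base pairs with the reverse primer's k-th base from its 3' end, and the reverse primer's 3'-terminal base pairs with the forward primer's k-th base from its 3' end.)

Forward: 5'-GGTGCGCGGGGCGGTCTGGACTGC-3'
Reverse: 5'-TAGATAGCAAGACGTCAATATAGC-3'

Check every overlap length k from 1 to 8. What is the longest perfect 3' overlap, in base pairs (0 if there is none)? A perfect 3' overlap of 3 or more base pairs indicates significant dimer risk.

Longest perfect overlap: 2 complementary base pairs; below the dimer-risk threshold (threshold 3).

Last 8 bases (5'→3') — forward …TGGACTGC, reverse …AATATAGC.
Reverse complement of the reverse primer's last 8 bases: GCTATATT; its first k bases are the reverse complement of the reverse primer's last k bases, so a perfect k-base overlap needs the forward primer's last k bases to equal them.
Comparing (forward last k vs required): k=1: C vs G ✗; k=2: GC vs GC ✓; k=3: TGC vs GCT ✗; k=4: CTGC vs GCTA ✗; k=5: ACTGC vs GCTAT ✗; k=6: GACTGC vs GCTATA ✗; k=7: GGACTGC vs GCTATAT ✗; k=8: TGGACTGC vs GCTATATT ✗.
Only k = 2 is perfect, so the longest perfect 3' overlap is 2.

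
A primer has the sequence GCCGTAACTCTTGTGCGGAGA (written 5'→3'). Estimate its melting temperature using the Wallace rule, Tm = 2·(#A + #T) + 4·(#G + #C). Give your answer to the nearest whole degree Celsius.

66°C

Base counts: A=4, T=5, G=7, C=5 (length 21).
Tm = 2·(4+5) + 4·(7+5) = 2·9 + 4·12 = 18 + 48 = 66°C.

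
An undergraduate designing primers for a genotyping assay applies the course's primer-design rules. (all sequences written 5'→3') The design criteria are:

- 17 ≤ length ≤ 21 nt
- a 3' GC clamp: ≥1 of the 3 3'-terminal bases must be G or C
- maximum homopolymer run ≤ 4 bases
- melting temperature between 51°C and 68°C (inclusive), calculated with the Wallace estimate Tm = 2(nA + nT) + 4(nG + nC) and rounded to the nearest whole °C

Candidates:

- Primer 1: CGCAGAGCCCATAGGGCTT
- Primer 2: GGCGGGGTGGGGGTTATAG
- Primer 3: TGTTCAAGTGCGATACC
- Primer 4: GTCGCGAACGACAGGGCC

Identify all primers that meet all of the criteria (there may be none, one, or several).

Primer 1 (19 nt, A=4 T=3 G=6 C=6): length 19 ✓; 3' end CTT has 1 G/C ✓; longest run = 3 ✓; Tm = 2·7 + 4·12 = 62°C ✓ — passes.
Primer 2 (19 nt, A=2 T=4 G=12 C=1): length 19 ✓; 3' end TAG has 1 G/C ✓; longest run = 5, exceeds 4 ✗; Tm = 2·6 + 4·13 = 64°C ✓ — fails.
Primer 3 (17 nt, A=4 T=5 G=4 C=4): length 17 ✓; 3' end ACC has 2 G/C ✓; longest run = 2 ✓; Tm = 2·9 + 4·8 = 50°C, outside 51–68°C ✗ — fails.
Primer 4 (18 nt, A=4 T=1 G=7 C=6): length 18 ✓; 3' end GCC has 3 G/C ✓; longest run = 3 ✓; Tm = 2·5 + 4·13 = 62°C ✓ — passes.

Primer 1 and Primer 4.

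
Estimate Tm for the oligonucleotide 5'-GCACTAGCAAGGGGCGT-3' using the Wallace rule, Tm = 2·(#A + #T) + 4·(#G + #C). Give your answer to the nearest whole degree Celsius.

Base counts: A=4, T=2, G=7, C=4 (length 17).
Tm = 2·(4+2) + 4·(7+4) = 2·6 + 4·11 = 12 + 44 = 56°C.

56°C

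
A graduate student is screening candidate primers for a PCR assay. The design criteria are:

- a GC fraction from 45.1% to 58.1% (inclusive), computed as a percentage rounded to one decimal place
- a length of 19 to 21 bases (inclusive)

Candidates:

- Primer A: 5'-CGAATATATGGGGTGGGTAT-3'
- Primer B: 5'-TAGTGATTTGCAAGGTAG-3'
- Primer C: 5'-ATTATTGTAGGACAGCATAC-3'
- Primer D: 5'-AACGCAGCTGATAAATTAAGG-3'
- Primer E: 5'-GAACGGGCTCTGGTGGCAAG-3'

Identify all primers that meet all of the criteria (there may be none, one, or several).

None of the candidates satisfy all criteria.

Primer A (20 nt, A=5 T=6 G=8 C=1): GC 9/20 = 45.0%, outside 45.1–58.1% ✗; length 20 ✓ — fails.
Primer B (18 nt, A=5 T=6 G=6 C=1): GC 7/18 = 38.9%, outside 45.1–58.1% ✗; length 18, outside 19–21 ✗ — fails.
Primer C (20 nt, A=7 T=6 G=4 C=3): GC 7/20 = 35.0%, outside 45.1–58.1% ✗; length 20 ✓ — fails.
Primer D (21 nt, A=9 T=4 G=5 C=3): GC 8/21 = 38.1%, outside 45.1–58.1% ✗; length 21 ✓ — fails.
Primer E (20 nt, A=4 T=3 G=9 C=4): GC 13/20 = 65.0%, outside 45.1–58.1% ✗; length 20 ✓ — fails.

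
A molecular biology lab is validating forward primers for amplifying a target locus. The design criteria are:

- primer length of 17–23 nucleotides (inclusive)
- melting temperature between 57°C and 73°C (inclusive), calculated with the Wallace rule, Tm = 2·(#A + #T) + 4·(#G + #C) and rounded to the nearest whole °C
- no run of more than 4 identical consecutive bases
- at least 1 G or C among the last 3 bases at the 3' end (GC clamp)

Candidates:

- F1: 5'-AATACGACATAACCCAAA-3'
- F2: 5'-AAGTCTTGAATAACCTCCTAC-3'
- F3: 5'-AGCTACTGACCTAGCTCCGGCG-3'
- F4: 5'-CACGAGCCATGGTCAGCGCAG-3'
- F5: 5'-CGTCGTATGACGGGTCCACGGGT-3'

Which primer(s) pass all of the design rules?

F2, F3 and F4.

F1 (18 nt, A=10 T=2 G=1 C=5): length 18 ✓; Tm = 2·12 + 4·6 = 48°C, outside 57–73°C ✗; longest run = 3 ✓; 3' end AAA has 0 G/C, need ≥1 ✗ — fails.
F2 (21 nt, A=7 T=6 G=2 C=6): length 21 ✓; Tm = 2·13 + 4·8 = 58°C ✓; longest run = 2 ✓; 3' end TAC has 1 G/C ✓ — passes.
F3 (22 nt, A=4 T=4 G=6 C=8): length 22 ✓; Tm = 2·8 + 4·14 = 72°C ✓; longest run = 2 ✓; 3' end GCG has 3 G/C ✓ — passes.
F4 (21 nt, A=5 T=2 G=7 C=7): length 21 ✓; Tm = 2·7 + 4·14 = 70°C ✓; longest run = 2 ✓; 3' end CAG has 2 G/C ✓ — passes.
F5 (23 nt, A=3 T=5 G=9 C=6): length 23 ✓; Tm = 2·8 + 4·15 = 76°C, outside 57–73°C ✗; longest run = 3 ✓; 3' end GGT has 2 G/C ✓ — fails.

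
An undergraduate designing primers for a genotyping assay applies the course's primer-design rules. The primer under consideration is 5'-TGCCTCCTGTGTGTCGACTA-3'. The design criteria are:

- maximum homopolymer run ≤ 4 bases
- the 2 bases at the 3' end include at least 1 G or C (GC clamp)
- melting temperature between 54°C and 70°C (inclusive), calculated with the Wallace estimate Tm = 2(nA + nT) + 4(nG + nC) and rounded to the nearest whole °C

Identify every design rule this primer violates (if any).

Base counts: A=2, T=7, G=5, C=6 (length 20).
homopolymer run: longest run = 2 ✓
GC clamp: 3' end TA has 0 G/C, need ≥1 ✗
Tm: Tm = 2·9 + 4·11 = 62°C ✓

Fails: GC clamp.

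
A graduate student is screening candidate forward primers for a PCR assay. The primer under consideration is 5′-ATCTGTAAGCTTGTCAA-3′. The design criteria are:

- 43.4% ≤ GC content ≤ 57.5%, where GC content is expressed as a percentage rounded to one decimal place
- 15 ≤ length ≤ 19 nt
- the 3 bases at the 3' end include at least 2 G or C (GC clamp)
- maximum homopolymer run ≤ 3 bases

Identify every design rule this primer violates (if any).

Base counts: A=5, T=6, G=3, C=3 (length 17).
GC content: GC 6/17 = 35.3%, outside 43.4–57.5% ✗
length: length 17 ✓
GC clamp: 3' end CAA has 1 G/C, need ≥2 ✗
homopolymer run: longest run = 2 ✓

Fails: GC content, GC clamp.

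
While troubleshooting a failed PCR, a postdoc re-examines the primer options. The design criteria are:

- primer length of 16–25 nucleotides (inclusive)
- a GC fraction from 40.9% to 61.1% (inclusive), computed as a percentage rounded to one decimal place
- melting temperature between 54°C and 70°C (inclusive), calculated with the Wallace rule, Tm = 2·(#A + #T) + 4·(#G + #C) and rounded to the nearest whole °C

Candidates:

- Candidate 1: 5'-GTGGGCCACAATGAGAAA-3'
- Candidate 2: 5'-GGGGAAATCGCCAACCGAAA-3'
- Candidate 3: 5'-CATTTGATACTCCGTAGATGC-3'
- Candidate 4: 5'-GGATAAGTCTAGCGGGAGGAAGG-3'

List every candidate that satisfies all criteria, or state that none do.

Candidate 1, Candidate 2 and Candidate 3.

Candidate 1 (18 nt, A=7 T=2 G=6 C=3): length 18 ✓; GC 9/18 = 50.0% ✓; Tm = 2·9 + 4·9 = 54°C ✓ — passes.
Candidate 2 (20 nt, A=8 T=1 G=6 C=5): length 20 ✓; GC 11/20 = 55.0% ✓; Tm = 2·9 + 4·11 = 62°C ✓ — passes.
Candidate 3 (21 nt, A=5 T=7 G=4 C=5): length 21 ✓; GC 9/21 = 42.9% ✓; Tm = 2·12 + 4·9 = 60°C ✓ — passes.
Candidate 4 (23 nt, A=7 T=3 G=11 C=2): length 23 ✓; GC 13/23 = 56.5% ✓; Tm = 2·10 + 4·13 = 72°C, outside 54–70°C ✗ — fails.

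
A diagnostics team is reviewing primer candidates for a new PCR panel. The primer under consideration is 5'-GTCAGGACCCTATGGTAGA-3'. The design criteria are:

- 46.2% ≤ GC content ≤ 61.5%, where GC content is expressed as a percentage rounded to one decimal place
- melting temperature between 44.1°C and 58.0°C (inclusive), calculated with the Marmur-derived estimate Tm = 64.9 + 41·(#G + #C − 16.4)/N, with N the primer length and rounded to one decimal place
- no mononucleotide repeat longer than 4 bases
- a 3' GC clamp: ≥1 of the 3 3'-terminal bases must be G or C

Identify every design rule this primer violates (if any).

Meets all criteria.

Base counts: A=5, T=4, G=6, C=4 (length 19).
GC content: GC 10/19 = 52.6% ✓
Tm: Tm = 64.9 + 41·(10 − 16.4)/19 = 51.1°C ✓
homopolymer run: longest run = 3 ✓
GC clamp: 3' end AGA has 1 G/C ✓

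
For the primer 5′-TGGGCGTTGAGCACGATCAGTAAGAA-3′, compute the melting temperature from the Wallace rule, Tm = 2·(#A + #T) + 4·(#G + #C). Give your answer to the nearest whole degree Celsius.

Base counts: A=8, T=5, G=9, C=4 (length 26).
Tm = 2·(8+5) + 4·(9+4) = 2·13 + 4·13 = 26 + 52 = 78°C.

78°C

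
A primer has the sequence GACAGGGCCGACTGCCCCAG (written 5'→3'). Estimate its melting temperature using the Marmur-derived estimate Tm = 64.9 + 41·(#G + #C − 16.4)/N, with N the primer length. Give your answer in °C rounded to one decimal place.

62.0°C

Base counts: A=4, T=1, G=7, C=8; G+C = 15, N = 20.
Tm = 64.9 + 41·(15 − 16.4)/20 = 64.9 + -57.40/20 = 62.0°C.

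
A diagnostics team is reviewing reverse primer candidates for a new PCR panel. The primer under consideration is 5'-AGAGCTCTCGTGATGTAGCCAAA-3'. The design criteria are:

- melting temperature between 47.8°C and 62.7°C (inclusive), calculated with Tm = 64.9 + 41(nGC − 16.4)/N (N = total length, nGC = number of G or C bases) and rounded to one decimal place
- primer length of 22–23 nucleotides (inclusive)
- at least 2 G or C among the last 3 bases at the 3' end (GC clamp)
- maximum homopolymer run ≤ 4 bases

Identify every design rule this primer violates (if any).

Fails: GC clamp.

Base counts: A=7, T=5, G=6, C=5 (length 23).
Tm: Tm = 64.9 + 41·(11 − 16.4)/23 = 55.3°C ✓
length: length 23 ✓
GC clamp: 3' end AAA has 0 G/C, need ≥2 ✗
homopolymer run: longest run = 3 ✓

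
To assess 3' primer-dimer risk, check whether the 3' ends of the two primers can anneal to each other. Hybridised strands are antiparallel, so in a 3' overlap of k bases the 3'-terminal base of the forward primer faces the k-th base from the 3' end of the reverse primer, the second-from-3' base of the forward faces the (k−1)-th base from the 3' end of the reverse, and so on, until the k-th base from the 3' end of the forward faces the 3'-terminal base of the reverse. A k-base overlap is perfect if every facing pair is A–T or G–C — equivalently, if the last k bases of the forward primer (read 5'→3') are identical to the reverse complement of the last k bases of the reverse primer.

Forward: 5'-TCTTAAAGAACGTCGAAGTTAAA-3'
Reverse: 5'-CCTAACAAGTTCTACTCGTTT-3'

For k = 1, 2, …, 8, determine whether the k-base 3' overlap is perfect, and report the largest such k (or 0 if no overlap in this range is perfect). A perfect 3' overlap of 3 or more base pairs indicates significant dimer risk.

Last 8 bases (5'→3') — forward …AAGTTAAA, reverse …ACTCGTTT.
Reverse complement of the reverse primer's last 8 bases: AAACGAGT; its first k bases are the reverse complement of the reverse primer's last k bases, so a perfect k-base overlap needs the forward primer's last k bases to equal them.
Comparing (forward last k vs required): k=1: A vs A ✓; k=2: AA vs AA ✓; k=3: AAA vs AAA ✓; k=4: TAAA vs AAAC ✗; k=5: TTAAA vs AAACG ✗; k=6: GTTAAA vs AAACGA ✗; k=7: AGTTAAA vs AAACGAG ✗; k=8: AAGTTAAA vs AAACGAGT ✗.
Perfect overlaps at k = 1, 2, 3; the largest is 3.

Longest perfect overlap: 3 complementary base pairs; significant dimer risk (threshold 3).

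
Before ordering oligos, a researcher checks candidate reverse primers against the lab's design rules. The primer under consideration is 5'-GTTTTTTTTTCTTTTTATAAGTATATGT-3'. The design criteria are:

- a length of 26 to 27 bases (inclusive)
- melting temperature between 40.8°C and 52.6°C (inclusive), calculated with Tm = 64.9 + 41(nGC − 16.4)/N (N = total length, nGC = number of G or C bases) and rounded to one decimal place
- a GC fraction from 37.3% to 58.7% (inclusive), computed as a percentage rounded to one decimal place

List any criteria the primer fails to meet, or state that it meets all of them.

Fails: length, GC content.

Base counts: A=5, T=19, G=3, C=1 (length 28).
length: length 28, outside 26–27 ✗
Tm: Tm = 64.9 + 41·(4 − 16.4)/28 = 46.7°C ✓
GC content: GC 4/28 = 14.3%, outside 37.3–58.7% ✗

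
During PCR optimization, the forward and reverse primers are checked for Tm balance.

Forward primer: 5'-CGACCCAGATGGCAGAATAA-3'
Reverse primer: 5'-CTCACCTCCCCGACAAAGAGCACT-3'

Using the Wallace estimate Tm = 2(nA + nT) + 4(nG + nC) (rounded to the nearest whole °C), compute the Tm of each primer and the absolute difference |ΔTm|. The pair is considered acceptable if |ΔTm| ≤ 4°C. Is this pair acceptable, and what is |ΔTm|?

Forward: A=8 T=2 G=5 C=5 → Tm = 2·10 + 4·10 = 60°C.
Reverse: A=7 T=3 G=3 C=11 → Tm = 2·10 + 4·14 = 76°C.
|ΔTm| = |60 − 76| = 16°C, > 4°C.

|ΔTm| = 16°C; the pair is not acceptable.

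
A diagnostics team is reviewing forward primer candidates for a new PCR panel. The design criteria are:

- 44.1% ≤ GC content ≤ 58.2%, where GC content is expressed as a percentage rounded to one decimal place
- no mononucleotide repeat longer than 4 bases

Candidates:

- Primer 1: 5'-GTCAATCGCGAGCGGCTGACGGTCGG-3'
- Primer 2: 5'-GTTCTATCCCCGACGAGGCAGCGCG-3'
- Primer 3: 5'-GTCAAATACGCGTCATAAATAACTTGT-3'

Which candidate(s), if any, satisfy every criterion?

None of the candidates satisfy all criteria.

Primer 1 (26 nt, A=4 T=4 G=11 C=7): GC 18/26 = 69.2%, outside 44.1–58.2% ✗; longest run = 2 ✓ — fails.
Primer 2 (25 nt, A=4 T=4 G=8 C=9): GC 17/25 = 68.0%, outside 44.1–58.2% ✗; longest run = 4 ✓ — fails.
Primer 3 (27 nt, A=10 T=8 G=4 C=5): GC 9/27 = 33.3%, outside 44.1–58.2% ✗; longest run = 3 ✓ — fails.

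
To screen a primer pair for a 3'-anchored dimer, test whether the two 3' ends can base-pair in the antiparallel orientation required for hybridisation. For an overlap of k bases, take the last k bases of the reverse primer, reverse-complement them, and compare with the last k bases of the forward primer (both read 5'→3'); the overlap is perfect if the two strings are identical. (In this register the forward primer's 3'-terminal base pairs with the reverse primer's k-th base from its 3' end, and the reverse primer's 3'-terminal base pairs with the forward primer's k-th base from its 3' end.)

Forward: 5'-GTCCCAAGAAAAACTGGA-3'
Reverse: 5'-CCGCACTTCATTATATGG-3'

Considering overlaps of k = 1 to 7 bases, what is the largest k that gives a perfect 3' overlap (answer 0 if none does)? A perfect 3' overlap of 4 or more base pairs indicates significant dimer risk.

Last 7 bases (5'→3') — forward …AACTGGA, reverse …TATATGG.
Reverse complement of the reverse primer's last 7 bases: CCATATA; its first k bases are the reverse complement of the reverse primer's last k bases, so a perfect k-base overlap needs the forward primer's last k bases to equal them.
Comparing (forward last k vs required): k=1: A vs C ✗; k=2: GA vs CC ✗; k=3: GGA vs CCA ✗; k=4: TGGA vs CCAT ✗; k=5: CTGGA vs CCATA ✗; k=6: ACTGGA vs CCATAT ✗; k=7: AACTGGA vs CCATATA ✗.
No overlap length from 1 to 7 is perfect, so the longest perfect 3' overlap is 0.

Longest perfect overlap: 0 complementary base pairs; below the dimer-risk threshold (threshold 4).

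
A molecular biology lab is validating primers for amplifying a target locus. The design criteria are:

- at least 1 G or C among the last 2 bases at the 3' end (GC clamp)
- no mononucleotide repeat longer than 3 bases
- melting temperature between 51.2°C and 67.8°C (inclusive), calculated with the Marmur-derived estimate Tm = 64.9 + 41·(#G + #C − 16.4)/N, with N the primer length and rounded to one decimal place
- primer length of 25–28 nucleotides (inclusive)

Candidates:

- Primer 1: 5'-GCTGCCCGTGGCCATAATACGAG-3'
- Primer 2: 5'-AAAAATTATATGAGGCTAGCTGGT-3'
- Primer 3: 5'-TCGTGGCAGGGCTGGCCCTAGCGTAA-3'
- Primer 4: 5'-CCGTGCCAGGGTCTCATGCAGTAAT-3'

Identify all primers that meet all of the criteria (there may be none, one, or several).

None of the candidates satisfy all criteria.

Primer 1 (23 nt, A=5 T=4 G=7 C=7): 3' end AG has 1 G/C ✓; longest run = 3 ✓; Tm = 64.9 + 41·(14 − 16.4)/23 = 60.6°C ✓; length 23, outside 25–28 ✗ — fails.
Primer 2 (24 nt, A=9 T=7 G=6 C=2): 3' end GT has 1 G/C ✓; longest run = 5, exceeds 3 ✗; Tm = 64.9 + 41·(8 − 16.4)/24 = 50.6°C, outside 51.2–67.8°C ✗; length 24, outside 25–28 ✗ — fails.
Primer 3 (26 nt, A=4 T=5 G=10 C=7): 3' end AA has 0 G/C, need ≥1 ✗; longest run = 3 ✓; Tm = 64.9 + 41·(17 − 16.4)/26 = 65.8°C ✓; length 26 ✓ — fails.
Primer 4 (25 nt, A=5 T=6 G=7 C=7): 3' end AT has 0 G/C, need ≥1 ✗; longest run = 3 ✓; Tm = 64.9 + 41·(14 − 16.4)/25 = 61.0°C ✓; length 25 ✓ — fails.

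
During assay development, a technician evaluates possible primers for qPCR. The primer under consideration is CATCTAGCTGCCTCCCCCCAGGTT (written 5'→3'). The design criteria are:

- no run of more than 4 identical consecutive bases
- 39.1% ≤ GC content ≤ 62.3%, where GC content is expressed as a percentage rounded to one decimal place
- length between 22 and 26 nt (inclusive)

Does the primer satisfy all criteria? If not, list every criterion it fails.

Fails: homopolymer run, GC content.

Base counts: A=3, T=6, G=4, C=11 (length 24).
homopolymer run: longest run = 6, exceeds 4 ✗
GC content: GC 15/24 = 62.5%, outside 39.1–62.3% ✗
length: length 24 ✓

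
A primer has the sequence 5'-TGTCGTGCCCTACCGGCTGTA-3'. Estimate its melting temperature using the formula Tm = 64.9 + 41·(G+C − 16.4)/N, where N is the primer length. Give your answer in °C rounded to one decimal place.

58.3°C

Base counts: A=2, T=6, G=6, C=7; G+C = 13, N = 21.
Tm = 64.9 + 41·(13 − 16.4)/21 = 64.9 + -139.40/21 = 58.3°C.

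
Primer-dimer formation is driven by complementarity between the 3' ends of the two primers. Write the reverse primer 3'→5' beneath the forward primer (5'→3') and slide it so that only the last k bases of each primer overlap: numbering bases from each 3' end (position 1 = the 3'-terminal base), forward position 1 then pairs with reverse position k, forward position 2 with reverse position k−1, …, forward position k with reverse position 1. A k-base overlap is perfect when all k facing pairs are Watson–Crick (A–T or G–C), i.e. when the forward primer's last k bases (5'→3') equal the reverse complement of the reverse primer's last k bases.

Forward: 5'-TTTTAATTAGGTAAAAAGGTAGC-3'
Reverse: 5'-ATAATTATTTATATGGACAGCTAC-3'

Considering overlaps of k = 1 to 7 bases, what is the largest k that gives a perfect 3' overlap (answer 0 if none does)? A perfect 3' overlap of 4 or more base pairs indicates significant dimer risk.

Longest perfect overlap: 5 complementary base pairs; significant dimer risk (threshold 4).

Last 7 bases (5'→3') — forward …AGGTAGC, reverse …CAGCTAC.
Reverse complement of the reverse primer's last 7 bases: GTAGCTG; its first k bases are the reverse complement of the reverse primer's last k bases, so a perfect k-base overlap needs the forward primer's last k bases to equal them.
Comparing (forward last k vs required): k=1: C vs G ✗; k=2: GC vs GT ✗; k=3: AGC vs GTA ✗; k=4: TAGC vs GTAG ✗; k=5: GTAGC vs GTAGC ✓; k=6: GGTAGC vs GTAGCT ✗; k=7: AGGTAGC vs GTAGCTG ✗.
Only k = 5 is perfect, so the longest perfect 3' overlap is 5.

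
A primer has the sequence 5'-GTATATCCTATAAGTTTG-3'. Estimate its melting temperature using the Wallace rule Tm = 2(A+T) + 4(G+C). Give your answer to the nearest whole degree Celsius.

Base counts: A=5, T=8, G=3, C=2 (length 18).
Tm = 2·(5+8) + 4·(3+2) = 2·13 + 4·5 = 26 + 20 = 46°C.

46°C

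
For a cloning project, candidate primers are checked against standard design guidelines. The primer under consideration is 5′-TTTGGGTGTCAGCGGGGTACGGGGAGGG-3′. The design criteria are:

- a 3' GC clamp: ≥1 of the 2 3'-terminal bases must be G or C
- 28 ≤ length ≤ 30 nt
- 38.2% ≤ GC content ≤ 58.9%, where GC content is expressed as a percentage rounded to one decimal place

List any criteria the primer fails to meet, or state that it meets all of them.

Base counts: A=3, T=6, G=16, C=3 (length 28).
GC clamp: 3' end GG has 2 G/C ✓
length: length 28 ✓
GC content: GC 19/28 = 67.9%, outside 38.2–58.9% ✗

Fails: GC content.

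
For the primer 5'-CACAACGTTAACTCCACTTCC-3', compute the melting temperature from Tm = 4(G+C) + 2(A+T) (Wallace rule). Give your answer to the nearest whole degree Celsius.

62°C

Base counts: A=6, T=5, G=1, C=9 (length 21).
Tm = 2·(6+5) + 4·(1+9) = 2·11 + 4·10 = 22 + 40 = 62°C.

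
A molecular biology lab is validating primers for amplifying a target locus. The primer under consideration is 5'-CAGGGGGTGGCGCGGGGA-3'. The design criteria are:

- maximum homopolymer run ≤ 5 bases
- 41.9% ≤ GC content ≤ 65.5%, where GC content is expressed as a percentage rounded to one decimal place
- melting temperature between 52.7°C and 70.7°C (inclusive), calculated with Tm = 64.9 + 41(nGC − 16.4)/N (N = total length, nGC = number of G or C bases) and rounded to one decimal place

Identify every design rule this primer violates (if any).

Base counts: A=2, T=1, G=12, C=3 (length 18).
homopolymer run: longest run = 5 ✓
GC content: GC 15/18 = 83.3%, outside 41.9–65.5% ✗
Tm: Tm = 64.9 + 41·(15 − 16.4)/18 = 61.7°C ✓

Fails: GC content.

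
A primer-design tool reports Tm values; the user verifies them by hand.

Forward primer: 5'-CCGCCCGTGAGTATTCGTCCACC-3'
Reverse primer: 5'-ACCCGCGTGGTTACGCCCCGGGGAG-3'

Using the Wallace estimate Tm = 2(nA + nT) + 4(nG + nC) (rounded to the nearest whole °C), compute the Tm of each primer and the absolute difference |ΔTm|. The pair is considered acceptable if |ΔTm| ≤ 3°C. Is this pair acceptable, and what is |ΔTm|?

|ΔTm| = 12°C; the pair is not acceptable.

Forward: A=3 T=5 G=5 C=10 → Tm = 2·8 + 4·15 = 76°C.
Reverse: A=3 T=3 G=10 C=9 → Tm = 2·6 + 4·19 = 88°C.
|ΔTm| = |76 − 88| = 12°C, > 3°C.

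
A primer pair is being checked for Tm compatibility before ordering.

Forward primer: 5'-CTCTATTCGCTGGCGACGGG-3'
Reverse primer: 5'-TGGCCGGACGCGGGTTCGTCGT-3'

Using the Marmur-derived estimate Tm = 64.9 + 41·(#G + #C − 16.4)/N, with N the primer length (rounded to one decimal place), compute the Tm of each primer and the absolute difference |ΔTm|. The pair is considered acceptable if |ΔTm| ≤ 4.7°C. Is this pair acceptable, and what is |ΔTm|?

|ΔTm| = 6.3°C; the pair is not acceptable.

Forward: G+C = 13, N = 20 → Tm = 64.9 + 41·(13 − 16.4)/20 = 57.9°C.
Reverse: G+C = 16, N = 22 → Tm = 64.9 + 41·(16 − 16.4)/22 = 64.2°C.
|ΔTm| = |57.9 − 64.2| = 6.3°C, > 4.7°C.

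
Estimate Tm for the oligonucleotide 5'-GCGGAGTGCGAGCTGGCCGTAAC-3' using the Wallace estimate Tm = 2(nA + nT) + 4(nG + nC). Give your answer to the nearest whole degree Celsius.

Base counts: A=4, T=3, G=10, C=6 (length 23).
Tm = 2·(4+3) + 4·(10+6) = 2·7 + 4·16 = 14 + 64 = 78°C.

78°C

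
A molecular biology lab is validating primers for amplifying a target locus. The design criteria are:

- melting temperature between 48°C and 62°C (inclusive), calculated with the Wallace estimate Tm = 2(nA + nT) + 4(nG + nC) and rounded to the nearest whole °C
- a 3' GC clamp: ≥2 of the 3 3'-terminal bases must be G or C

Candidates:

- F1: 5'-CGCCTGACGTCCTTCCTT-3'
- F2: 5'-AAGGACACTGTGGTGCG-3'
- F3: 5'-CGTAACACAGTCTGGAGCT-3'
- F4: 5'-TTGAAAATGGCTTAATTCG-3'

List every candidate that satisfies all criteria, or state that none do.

F2, F3 and F4.

F1 (18 nt, A=1 T=6 G=3 C=8): Tm = 2·7 + 4·11 = 58°C ✓; 3' end CTT has 1 G/C, need ≥2 ✗ — fails.
F2 (17 nt, A=4 T=3 G=7 C=3): Tm = 2·7 + 4·10 = 54°C ✓; 3' end GCG has 3 G/C ✓ — passes.
F3 (19 nt, A=5 T=4 G=5 C=5): Tm = 2·9 + 4·10 = 58°C ✓; 3' end GCT has 2 G/C ✓ — passes.
F4 (19 nt, A=6 T=7 G=4 C=2): Tm = 2·13 + 4·6 = 50°C ✓; 3' end TCG has 2 G/C ✓ — passes.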